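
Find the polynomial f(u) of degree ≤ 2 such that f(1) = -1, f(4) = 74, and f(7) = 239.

f(u) = 5u^2 - 6

Using the Lagrange interpolation formula with nodes 1, 4, 7:
  L_0(u) = (u - 4)(u - 7) / 18
  L_1(u) = (u - 1)(u - 7) / -9
  L_2(u) = (u - 1)(u - 4) / 18
Then f(u) = -1·L_0(u) + 74·L_1(u) + 239·L_2(u).
Expanding and collecting terms gives f(u) = 5u^2 - 6.
Check: f(7) = 239. ✓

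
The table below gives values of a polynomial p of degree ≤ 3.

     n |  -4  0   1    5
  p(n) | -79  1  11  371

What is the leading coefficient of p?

2

Write p(n) = an^3 + bn^2 + cn + d. Substituting each data point gives a linear system:
  -64a + 16b - 4c + d = -79
  d = 1
  a + b + c + d = 11
  125a + 25b + 5c + d = 371
Solving the system yields a = 2, b = 4, c = 4, d = 1.
So p(n) = 2n^3 + 4n^2 + 4n + 1.
The leading coefficient is 2.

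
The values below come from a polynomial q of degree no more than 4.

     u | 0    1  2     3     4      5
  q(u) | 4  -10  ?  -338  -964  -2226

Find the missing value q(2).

The 5 known points determine the degree-4 polynomial uniquely.
Write q(u) = au^4 + bu^3 + cu^2 + du + e. Substituting each data point gives a linear system:
  e = 4
  a + b + c + d + e = -10
  81a + 27b + 9c + 3d + e = -338
  256a + 64b + 16c + 4d + e = -964
  625a + 125b + 25c + 5d + e = -2226
Solving the system yields a = -3, b = -2, c = -3, d = -6, e = 4.
So q(u) = -3u^4 - 2u^3 - 3u^2 - 6u + 4.
Then q(2) = -84.

-84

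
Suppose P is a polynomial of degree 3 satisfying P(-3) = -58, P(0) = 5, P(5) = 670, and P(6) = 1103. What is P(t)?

P(t) = 4t^3 + 6t^2 + 3t + 5

Write P(t) = at^3 + bt^2 + ct + d. Substituting each data point gives a linear system:
  -27a + 9b - 3c + d = -58
  d = 5
  125a + 25b + 5c + d = 670
  216a + 36b + 6c + d = 1103
Solving the system yields a = 4, b = 6, c = 3, d = 5.
So P(t) = 4t^3 + 6t^2 + 3t + 5.
Check: P(0) = 5. ✓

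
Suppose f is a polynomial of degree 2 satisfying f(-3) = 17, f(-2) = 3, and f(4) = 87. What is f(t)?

f(t) = 4t^2 + 6t - 1

Using the Lagrange interpolation formula with nodes -3, -2, 4:
  L_0(t) = (t + 2)(t - 4) / 7
  L_1(t) = (t + 3)(t - 4) / -6
  L_2(t) = (t + 3)(t + 2) / 42
Then f(t) = 17·L_0(t) + 3·L_1(t) + 87·L_2(t).
Expanding and collecting terms gives f(t) = 4t^2 + 6t - 1.
Check: f(-3) = 17. ✓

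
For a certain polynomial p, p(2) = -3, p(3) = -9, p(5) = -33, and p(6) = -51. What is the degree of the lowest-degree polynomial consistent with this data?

2

Divided differences on the nodes 2, 3, 5, 6:
  order 0: -3  -9  -33  -51
  order 1: -6  -12  -18
  order 2: -2  -2
  order 3: 0
The order-2 divided differences are all -2 (nonzero) and every higher order vanishes, so the data lies on a polynomial of degree exactly 2.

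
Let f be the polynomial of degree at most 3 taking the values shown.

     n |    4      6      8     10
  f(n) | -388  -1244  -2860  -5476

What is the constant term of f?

Write f(n) = an^3 + bn^2 + cn + d. Substituting each data point gives a linear system:
  64a + 16b + 4c + d = -388
  216a + 36b + 6c + d = -1244
  512a + 64b + 8c + d = -2860
  1000a + 100b + 10c + d = -5476
Solving the system yields a = -5, b = -5, c = 2, d = 4.
So f(n) = -5n^3 - 5n^2 + 2n + 4.
The constant term is 4.

4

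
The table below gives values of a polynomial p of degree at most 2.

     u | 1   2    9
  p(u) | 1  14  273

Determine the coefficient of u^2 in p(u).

Write p(u) = au^2 + bu + c. Substituting each data point gives a linear system:
  a + b + c = 1
  4a + 2b + c = 14
  81a + 9b + c = 273
Solving the system yields a = 3, b = 4, c = -6.
So p(u) = 3u² + 4u - 6.
The leading coefficient is 3.

3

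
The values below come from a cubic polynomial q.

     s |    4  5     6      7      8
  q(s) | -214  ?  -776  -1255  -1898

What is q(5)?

The 4 known points determine the degree-3 polynomial uniquely.
Write q(s) = as^3 + bs^2 + cs + d. Substituting each data point gives a linear system:
  64a + 16b + 4c + d = -214
  216a + 36b + 6c + d = -776
  343a + 49b + 7c + d = -1255
  512a + 64b + 8c + d = -1898
Solving the system yields a = -4, b = 2, c = 3, d = -2.
So q(s) = -4s^3 + 2s^2 + 3s - 2.
Then q(5) = -437.

-437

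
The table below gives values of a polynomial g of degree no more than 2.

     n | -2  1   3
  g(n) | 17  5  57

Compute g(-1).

Using the Lagrange interpolation formula with nodes -2, 1, 3:
  L_0(n) = (n - 1)(n - 3) / 15
  L_1(n) = (n + 2)(n - 3) / -6
  L_2(n) = (n + 2)(n - 1) / 10
Then g(n) = 17·L_0(n) + 5·L_1(n) + 57·L_2(n).
Expanding and collecting terms gives g(n) = 6n² + 2n - 3.
Evaluating at n = -1: g(-1) = 1.

1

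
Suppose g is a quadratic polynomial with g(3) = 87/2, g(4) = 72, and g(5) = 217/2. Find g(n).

Write g(n) = an^2 + bn + c. Substituting each data point gives a linear system:
  9a + 3b + c = 87/2
  16a + 4b + c = 72
  25a + 5b + c = 217/2
Solving the system yields a = 4, b = 1/2, c = 6.
So g(n) = 4n^2 + (1/2)n + 6.
Check: g(3) = 87/2. ✓

g(n) = 4n^2 + (1/2)n + 6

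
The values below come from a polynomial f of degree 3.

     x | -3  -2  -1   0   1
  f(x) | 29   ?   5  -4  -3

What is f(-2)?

18

The 4 known points determine the degree-3 polynomial uniquely.
Write f(x) = ax^3 + bx^2 + cx + d. Substituting each data point gives a linear system:
  -27a + 9b - 3c + d = 29
  -a + b - c + d = 5
  d = -4
  a + b + c + d = -3
Solving the system yields a = 1, b = 5, c = -5, d = -4.
So f(x) = x³ + 5x² - 5x - 4.
Then f(-2) = 18.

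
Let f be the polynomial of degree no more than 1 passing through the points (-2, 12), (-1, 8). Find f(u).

Write f(u) = au + b. Substituting each data point gives a linear system:
  -2a + b = 12
  -a + b = 8
Solving the system yields a = -4, b = 4.
So f(u) = -4u + 4.
Check: f(-2) = 12. ✓

f(u) = -4u + 4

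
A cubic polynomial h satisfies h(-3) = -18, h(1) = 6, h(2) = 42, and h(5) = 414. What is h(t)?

h(t) = 2t^3 + 6t^2 + 4t - 6

Write h(t) = at^3 + bt^2 + ct + d. Substituting each data point gives a linear system:
  -27a + 9b - 3c + d = -18
  a + b + c + d = 6
  8a + 4b + 2c + d = 42
  125a + 25b + 5c + d = 414
Solving the system yields a = 2, b = 6, c = 4, d = -6.
So h(t) = 2t^3 + 6t^2 + 4t - 6.
Check: h(5) = 414. ✓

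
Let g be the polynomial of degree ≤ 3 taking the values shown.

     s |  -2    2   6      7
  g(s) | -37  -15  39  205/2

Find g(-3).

Write g(s) = as^3 + bs^2 + cs + d. Substituting each data point gives a linear system:
  -8a + 4b - 2c + d = -37
  8a + 4b + 2c + d = -15
  216a + 36b + 6c + d = 39
  343a + 49b + 7c + d = 205/2
Solving the system yields a = 1, b = -5, c = 3/2, d = -6.
So g(s) = s^3 - 5s^2 + (3/2)s - 6.
Then g(-3) = -165/2.

-165/2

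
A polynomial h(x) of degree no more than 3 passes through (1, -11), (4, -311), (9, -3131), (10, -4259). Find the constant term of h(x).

1

Write h(x) = ax^3 + bx^2 + cx + d. Substituting each data point gives a linear system:
  a + b + c + d = -11
  64a + 16b + 4c + d = -311
  729a + 81b + 9c + d = -3131
  1000a + 100b + 10c + d = -4259
Solving the system yields a = -4, b = -2, c = -6, d = 1.
So h(x) = -4x^3 - 2x^2 - 6x + 1.
The constant term is 1.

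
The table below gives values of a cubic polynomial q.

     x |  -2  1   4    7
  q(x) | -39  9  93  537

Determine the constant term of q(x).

Write q(x) = ax^3 + bx^2 + cx + d. Substituting each data point gives a linear system:
  -8a + 4b - 2c + d = -39
  a + b + c + d = 9
  64a + 16b + 4c + d = 93
  343a + 49b + 7c + d = 537
Solving the system yields a = 2, b = -4, c = 6, d = 5.
So q(x) = 2x³ - 4x² + 6x + 5.
The constant term is 5.

5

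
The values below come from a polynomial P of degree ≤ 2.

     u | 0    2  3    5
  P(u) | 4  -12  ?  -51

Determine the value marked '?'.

The 3 known points determine the degree-2 polynomial uniquely.
Write P(u) = au^2 + bu + c. Substituting each data point gives a linear system:
  c = 4
  4a + 2b + c = -12
  25a + 5b + c = -51
Solving the system yields a = -1, b = -6, c = 4.
So P(u) = -u^2 - 6u + 4.
Then P(3) = -23.

-23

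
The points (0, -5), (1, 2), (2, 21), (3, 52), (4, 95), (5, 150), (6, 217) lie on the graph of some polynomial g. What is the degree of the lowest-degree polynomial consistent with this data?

Forward differences of the values at t = 0, 1, 2, 3, 4, 5, 6:
  g  : -5  2  21  52  95  150  217
  Δ  : 7  19  31  43  55  67
  Δ^2: 12  12  12  12  12
  Δ^3: 0  0  0  0
  Δ^4: 0  0  0
  Δ^5: 0  0
  Δ^6: 0
The second differences are constant (12) and nonzero, while all higher differences vanish, so the minimal degree is 2.

2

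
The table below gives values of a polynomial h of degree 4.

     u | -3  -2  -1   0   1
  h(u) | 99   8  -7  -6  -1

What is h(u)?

Write h(u) = au^4 + bu^3 + cu^2 + du + e. Substituting each data point gives a linear system:
  81a - 27b + 9c - 3d + e = 99
  16a - 8b + 4c - 2d + e = 8
  a - b + c - d + e = -7
  e = -6
  a + b + c + d + e = -1
Solving the system yields a = 2, b = 2, c = 0, d = 1, e = -6.
So h(u) = 2u^4 + 2u^3 + u - 6.
Check: h(1) = -1. ✓

h(u) = 2u^4 + 2u^3 + u - 6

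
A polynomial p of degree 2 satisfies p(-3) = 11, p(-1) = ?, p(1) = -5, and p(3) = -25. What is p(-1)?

7

The 3 known points determine the degree-2 polynomial uniquely.
Write p(u) = au^2 + bu + c. Substituting each data point gives a linear system:
  9a - 3b + c = 11
  a + b + c = -5
  9a + 3b + c = -25
Solving the system yields a = -1, b = -6, c = 2.
So p(u) = -u^2 - 6u + 2.
Then p(-1) = 7.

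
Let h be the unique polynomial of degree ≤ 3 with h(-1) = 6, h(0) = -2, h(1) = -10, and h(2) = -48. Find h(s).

h(s) = -5s^3 - 3s - 2

Write h(s) = as^3 + bs^2 + cs + d. Substituting each data point gives a linear system:
  -a + b - c + d = 6
  d = -2
  a + b + c + d = -10
  8a + 4b + 2c + d = -48
Solving the system yields a = -5, b = 0, c = -3, d = -2.
So h(s) = -5s^3 - 3s - 2.
Check: h(0) = -2. ✓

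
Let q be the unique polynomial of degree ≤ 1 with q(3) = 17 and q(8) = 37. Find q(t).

q(t) = 4t + 5

Write q(t) = at + b. Substituting each data point gives a linear system:
  3a + b = 17
  8a + b = 37
Solving the system yields a = 4, b = 5.
So q(t) = 4t + 5.
Check: q(8) = 37. ✓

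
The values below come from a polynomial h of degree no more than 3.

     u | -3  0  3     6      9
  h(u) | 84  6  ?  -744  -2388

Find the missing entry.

-108

The 4 known points determine the degree-3 polynomial uniquely.
Write h(u) = au^3 + bu^2 + cu + d. Substituting each data point gives a linear system:
  -27a + 9b - 3c + d = 84
  d = 6
  216a + 36b + 6c + d = -744
  729a + 81b + 9c + d = -2388
Solving the system yields a = -3, b = -2, c = -5, d = 6.
So h(u) = -3u^3 - 2u^2 - 5u + 6.
Then h(3) = -108.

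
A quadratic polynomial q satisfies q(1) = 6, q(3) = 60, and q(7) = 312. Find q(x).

Write q(x) = ax^2 + bx + c. Substituting each data point gives a linear system:
  a + b + c = 6
  9a + 3b + c = 60
  49a + 7b + c = 312
Solving the system yields a = 6, b = 3, c = -3.
So q(x) = 6x² + 3x - 3.
Check: q(1) = 6. ✓

q(x) = 6x^2 + 3x - 3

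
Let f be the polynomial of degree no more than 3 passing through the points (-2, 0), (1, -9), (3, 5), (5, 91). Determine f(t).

Using the Lagrange interpolation formula with nodes -2, 1, 3, 5:
  L_0(t) = (t - 1)(t - 3)(t - 5) / -105
  L_1(t) = (t + 2)(t - 3)(t - 5) / 24
  L_2(t) = (t + 2)(t - 1)(t - 5) / -20
  L_3(t) = (t + 2)(t - 1)(t - 3) / 56
Then f(t) = 0·L_0(t) - 9·L_1(t) + 5·L_2(t) + 91·L_3(t).
Expanding and collecting terms gives f(t) = t³ - 6t - 4.
Check: f(1) = -9. ✓

f(t) = t^3 - 6t - 4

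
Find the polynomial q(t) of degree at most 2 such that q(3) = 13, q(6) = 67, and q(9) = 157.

q(t) = 2t^2 - 5

Write q(t) = at^2 + bt + c. Substituting each data point gives a linear system:
  9a + 3b + c = 13
  36a + 6b + c = 67
  81a + 9b + c = 157
Solving the system yields a = 2, b = 0, c = -5.
So q(t) = 2t^2 - 5.
Check: q(3) = 13. ✓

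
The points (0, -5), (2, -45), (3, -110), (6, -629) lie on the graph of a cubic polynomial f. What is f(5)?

-390

Using the Lagrange interpolation formula with nodes 0, 2, 3, 6:
  L_0(n) = (n - 2)(n - 3)(n - 6) / -36
  L_1(n) = n(n - 3)(n - 6) / 8
  L_2(n) = n(n - 2)(n - 6) / -9
  L_3(n) = n(n - 2)(n - 3) / 72
Then f(n) = -5·L_0(n) - 45·L_1(n) - 110·L_2(n) - 629·L_3(n).
Expanding and collecting terms gives f(n) = -2n^3 - 5n^2 - 2n - 5.
Evaluating at n = 5: f(5) = -390.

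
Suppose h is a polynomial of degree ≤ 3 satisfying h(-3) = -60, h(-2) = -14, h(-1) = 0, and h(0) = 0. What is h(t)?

Write h(t) = at^3 + bt^2 + ct + d. Substituting each data point gives a linear system:
  -27a + 9b - 3c + d = -60
  -8a + 4b - 2c + d = -14
  -a + b - c + d = 0
  d = 0
Solving the system yields a = 3, b = 2, c = -1, d = 0.
So h(t) = 3t³ + 2t² - t.
Check: h(-2) = -14. ✓

h(t) = 3t^3 + 2t^2 - t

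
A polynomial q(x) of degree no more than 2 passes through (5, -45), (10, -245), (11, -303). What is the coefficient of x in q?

5

Write q(x) = ax^2 + bx + c. Substituting each data point gives a linear system:
  25a + 5b + c = -45
  100a + 10b + c = -245
  121a + 11b + c = -303
Solving the system yields a = -3, b = 5, c = 5.
So q(x) = -3x² + 5x + 5.
The coefficient of x is 5.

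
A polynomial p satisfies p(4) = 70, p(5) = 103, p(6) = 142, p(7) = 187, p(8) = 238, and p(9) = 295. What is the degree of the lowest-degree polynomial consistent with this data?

Forward differences of the values at s = 4, 5, 6, 7, 8, 9:
  p  : 70  103  142  187  238  295
  Δ  : 33  39  45  51  57
  Δ^2: 6  6  6  6
  Δ^3: 0  0  0
  Δ^4: 0  0
  Δ^5: 0
The second differences are constant (6) and nonzero, while all higher differences vanish, so the minimal degree is 2.

2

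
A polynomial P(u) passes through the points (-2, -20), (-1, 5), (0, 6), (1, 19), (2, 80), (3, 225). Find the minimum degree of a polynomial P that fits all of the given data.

3

Forward differences of the values at u = -2, -1, 0, 1, 2, 3:
  P  : -20  5  6  19  80  225
  Δ  : 25  1  13  61  145
  Δ^2: -24  12  48  84
  Δ^3: 36  36  36
  Δ^4: 0  0
  Δ^5: 0
The third differences are constant (36) and nonzero, while all higher differences vanish, so the minimal degree is 3.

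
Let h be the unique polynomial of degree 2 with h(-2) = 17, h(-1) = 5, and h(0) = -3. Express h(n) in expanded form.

h(n) = 2n^2 - 6n - 3

Write h(n) = an^2 + bn + c. Substituting each data point gives a linear system:
  4a - 2b + c = 17
  a - b + c = 5
  c = -3
Solving the system yields a = 2, b = -6, c = -3.
So h(n) = 2n^2 - 6n - 3.
Check: h(-2) = 17. ✓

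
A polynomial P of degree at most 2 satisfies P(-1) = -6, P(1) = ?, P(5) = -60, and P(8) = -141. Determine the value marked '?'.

-8

The 3 known points determine the degree-2 polynomial uniquely.
Write P(s) = as^2 + bs + c. Substituting each data point gives a linear system:
  a - b + c = -6
  25a + 5b + c = -60
  64a + 8b + c = -141
Solving the system yields a = -2, b = -1, c = -5.
So P(s) = -2s^2 - s - 5.
Then P(1) = -8.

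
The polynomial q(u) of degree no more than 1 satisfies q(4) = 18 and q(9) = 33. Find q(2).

Write q(u) = au + b. Substituting each data point gives a linear system:
  4a + b = 18
  9a + b = 33
Solving the system yields a = 3, b = 6.
So q(u) = 3u + 6.
Then q(2) = 12.

12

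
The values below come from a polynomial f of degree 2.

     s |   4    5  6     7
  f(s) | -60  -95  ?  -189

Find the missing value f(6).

The 3 known points determine the degree-2 polynomial uniquely.
Write f(s) = as^2 + bs + c. Substituting each data point gives a linear system:
  16a + 4b + c = -60
  25a + 5b + c = -95
  49a + 7b + c = -189
Solving the system yields a = -4, b = 1, c = 0.
So f(s) = -4s² + s.
Then f(6) = -138.

-138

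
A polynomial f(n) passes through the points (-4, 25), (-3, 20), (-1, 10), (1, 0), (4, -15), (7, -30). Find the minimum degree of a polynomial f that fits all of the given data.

1

Divided differences on the nodes -4, -3, -1, 1, 4, 7:
  order 0: 25  20  10  0  -15  -30
  order 1: -5  -5  -5  -5  -5
  order 2: 0  0  0  0
  order 3: 0  0  0
  order 4: 0  0
  order 5: 0
The order-1 divided differences are all -5 (nonzero) and every higher order vanishes, so the data lies on a polynomial of degree exactly 1.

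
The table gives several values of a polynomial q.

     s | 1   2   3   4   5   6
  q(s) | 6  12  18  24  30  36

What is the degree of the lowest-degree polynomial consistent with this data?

Forward differences of the values at s = 1, 2, 3, 4, 5, 6:
  q  : 6  12  18  24  30  36
  Δ  : 6  6  6  6  6
  Δ^2: 0  0  0  0
  Δ^3: 0  0  0
  Δ^4: 0  0
  Δ^5: 0
The first differences are constant (6) and nonzero, while all higher differences vanish, so the minimal degree is 1.

1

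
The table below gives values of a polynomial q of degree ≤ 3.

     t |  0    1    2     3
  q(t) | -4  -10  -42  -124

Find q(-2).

Forward differences of the values at t = 0, 1, 2, 3:
  q  : -4  -10  -42  -124
  Δ  : -6  -32  -82
  Δ^2: -26  -50
  Δ^3: -24
The third differences are constant, confirming degree 3.
Interpolating (Newton forward form) and evaluating at t = -2 gives q(-2) = 26.

26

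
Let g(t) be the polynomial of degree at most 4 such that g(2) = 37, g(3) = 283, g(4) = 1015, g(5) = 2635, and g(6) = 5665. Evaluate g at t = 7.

10747

Using the Lagrange interpolation formula with nodes 2, 3, 4, 5, 6:
  L_0(t) = (t - 3)(t - 4)(t - 5)(t - 6) / 24
  L_1(t) = (t - 2)(t - 4)(t - 5)(t - 6) / -6
  L_2(t) = (t - 2)(t - 3)(t - 5)(t - 6) / 4
  L_3(t) = (t - 2)(t - 3)(t - 4)(t - 6) / -6
  L_4(t) = (t - 2)(t - 3)(t - 4)(t - 5) / 24
Then g(t) = 37·L_0(t) + 283·L_1(t) + 1015·L_2(t) + 2635·L_3(t) + 5665·L_4(t).
Expanding and collecting terms gives g(t) = 5t⁴ - 3t³ - 5t² + 3t - 5.
Evaluating at t = 7: g(7) = 10747.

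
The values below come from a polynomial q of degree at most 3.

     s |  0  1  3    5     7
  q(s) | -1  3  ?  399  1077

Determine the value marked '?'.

The 4 known points determine the degree-3 polynomial uniquely.
Write q(s) = as^3 + bs^2 + cs + d. Substituting each data point gives a linear system:
  d = -1
  a + b + c + d = 3
  125a + 25b + 5c + d = 399
  343a + 49b + 7c + d = 1077
Solving the system yields a = 3, b = 1, c = 0, d = -1.
So q(s) = 3s^3 + s^2 - 1.
Then q(3) = 89.

89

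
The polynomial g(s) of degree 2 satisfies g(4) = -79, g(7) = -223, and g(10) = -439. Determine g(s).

Write g(s) = as^2 + bs + c. Substituting each data point gives a linear system:
  16a + 4b + c = -79
  49a + 7b + c = -223
  100a + 10b + c = -439
Solving the system yields a = -4, b = -4, c = 1.
So g(s) = -4s^2 - 4s + 1.
Check: g(10) = -439. ✓

g(s) = -4s^2 - 4s + 1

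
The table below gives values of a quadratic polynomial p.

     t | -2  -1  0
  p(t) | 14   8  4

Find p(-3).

22

Using the Lagrange interpolation formula with nodes -2, -1, 0:
  L_0(t) = (t + 1)t / 2
  L_1(t) = (t + 2)t / -1
  L_2(t) = (t + 2)(t + 1) / 2
Then p(t) = 14·L_0(t) + 8·L_1(t) + 4·L_2(t).
Expanding and collecting terms gives p(t) = t^2 - 3t + 4.
Evaluating at t = -3: p(-3) = 22.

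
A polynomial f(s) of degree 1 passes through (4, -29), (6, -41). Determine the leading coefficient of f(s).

Write f(s) = as + b. Substituting each data point gives a linear system:
  4a + b = -29
  6a + b = -41
Solving the system yields a = -6, b = -5.
So f(s) = -6s - 5.
The leading coefficient is -6.

-6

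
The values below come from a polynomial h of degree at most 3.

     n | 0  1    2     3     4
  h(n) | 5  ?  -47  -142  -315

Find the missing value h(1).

The 4 known points determine the degree-3 polynomial uniquely.
Write h(n) = an^3 + bn^2 + cn + d. Substituting each data point gives a linear system:
  d = 5
  8a + 4b + 2c + d = -47
  27a + 9b + 3c + d = -142
  64a + 16b + 4c + d = -315
Solving the system yields a = -4, b = -3, c = -4, d = 5.
So h(n) = -4n³ - 3n² - 4n + 5.
Then h(1) = -6.

-6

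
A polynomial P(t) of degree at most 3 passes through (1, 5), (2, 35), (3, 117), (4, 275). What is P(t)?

P(t) = 4t^3 + 2t^2 - 4t + 3

Write P(t) = at^3 + bt^2 + ct + d. Substituting each data point gives a linear system:
  a + b + c + d = 5
  8a + 4b + 2c + d = 35
  27a + 9b + 3c + d = 117
  64a + 16b + 4c + d = 275
Solving the system yields a = 4, b = 2, c = -4, d = 3.
So P(t) = 4t^3 + 2t^2 - 4t + 3.
Check: P(4) = 275. ✓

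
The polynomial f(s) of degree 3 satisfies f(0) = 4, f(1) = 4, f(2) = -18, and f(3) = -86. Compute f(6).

-806

Forward differences of the values at s = 0, 1, 2, 3:
  f  : 4  4  -18  -86
  Δ  : 0  -22  -68
  Δ^2: -22  -46
  Δ^3: -24
The third differences are constant, confirming degree 3.
Interpolating (Newton forward form) and evaluating at s = 6 gives f(6) = -806.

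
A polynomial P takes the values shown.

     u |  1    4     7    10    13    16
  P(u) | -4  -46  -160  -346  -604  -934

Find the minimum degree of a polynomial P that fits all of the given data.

Forward differences of the values at u = 1, 4, 7, 10, 13, 16:
  P  : -4  -46  -160  -346  -604  -934
  Δ  : -42  -114  -186  -258  -330
  Δ^2: -72  -72  -72  -72
  Δ^3: 0  0  0
  Δ^4: 0  0
  Δ^5: 0
The second differences are constant (-72) and nonzero, while all higher differences vanish, so the minimal degree is 2.

2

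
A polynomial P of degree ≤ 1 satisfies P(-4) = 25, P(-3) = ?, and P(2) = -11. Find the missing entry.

The 2 known points determine the degree-1 polynomial uniquely.
Write P(x) = ax + b. Substituting each data point gives a linear system:
  -4a + b = 25
  2a + b = -11
Solving the system yields a = -6, b = 1.
So P(x) = -6x + 1.
Then P(-3) = 19.

19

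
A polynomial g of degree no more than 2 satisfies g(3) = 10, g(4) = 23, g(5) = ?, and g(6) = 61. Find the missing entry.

40

The 3 known points determine the degree-2 polynomial uniquely.
Write g(s) = as^2 + bs + c. Substituting each data point gives a linear system:
  9a + 3b + c = 10
  16a + 4b + c = 23
  36a + 6b + c = 61
Solving the system yields a = 2, b = -1, c = -5.
So g(s) = 2s^2 - s - 5.
Then g(5) = 40.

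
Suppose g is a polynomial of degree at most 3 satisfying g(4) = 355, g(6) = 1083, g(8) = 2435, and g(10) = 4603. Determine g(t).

Write g(t) = at^3 + bt^2 + ct + d. Substituting each data point gives a linear system:
  64a + 16b + 4c + d = 355
  216a + 36b + 6c + d = 1083
  512a + 64b + 8c + d = 2435
  1000a + 100b + 10c + d = 4603
Solving the system yields a = 4, b = 6, c = 0, d = 3.
So g(t) = 4t³ + 6t² + 3.
Check: g(4) = 355. ✓

g(t) = 4t^3 + 6t^2 + 3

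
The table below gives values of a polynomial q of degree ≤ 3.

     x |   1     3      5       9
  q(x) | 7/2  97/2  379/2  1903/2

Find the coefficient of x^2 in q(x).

3

Write q(x) = ax^3 + bx^2 + cx + d. Substituting each data point gives a linear system:
  a + b + c + d = 7/2
  27a + 9b + 3c + d = 97/2
  125a + 25b + 5c + d = 379/2
  729a + 81b + 9c + d = 1903/2
Solving the system yields a = 1, b = 3, c = -5/2, d = 2.
So q(x) = x^3 + 3x^2 - (5/2)x + 2.
The coefficient of x^2 is 3.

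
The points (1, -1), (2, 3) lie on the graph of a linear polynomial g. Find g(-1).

Write g(u) = au + b. Substituting each data point gives a linear system:
  a + b = -1
  2a + b = 3
Solving the system yields a = 4, b = -5.
So g(u) = 4u - 5.
Then g(-1) = -9.

-9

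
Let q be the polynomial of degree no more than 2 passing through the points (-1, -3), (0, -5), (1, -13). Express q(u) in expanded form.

q(u) = -3u^2 - 5u - 5

Write q(u) = au^2 + bu + c. Substituting each data point gives a linear system:
  a - b + c = -3
  c = -5
  a + b + c = -13
Solving the system yields a = -3, b = -5, c = -5.
So q(u) = -3u^2 - 5u - 5.
Check: q(0) = -5. ✓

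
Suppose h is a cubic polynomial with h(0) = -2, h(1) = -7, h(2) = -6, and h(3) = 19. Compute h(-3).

Write h(s) = as^3 + bs^2 + cs + d. Substituting each data point gives a linear system:
  d = -2
  a + b + c + d = -7
  8a + 4b + 2c + d = -6
  27a + 9b + 3c + d = 19
Solving the system yields a = 3, b = -6, c = -2, d = -2.
So h(s) = 3s^3 - 6s^2 - 2s - 2.
Then h(-3) = -131.

-131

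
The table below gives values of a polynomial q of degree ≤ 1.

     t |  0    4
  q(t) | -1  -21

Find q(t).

q(t) = -5t - 1

Write q(t) = at + b. Substituting each data point gives a linear system:
  b = -1
  4a + b = -21
Solving the system yields a = -5, b = -1.
So q(t) = -5t - 1.
Check: q(4) = -21. ✓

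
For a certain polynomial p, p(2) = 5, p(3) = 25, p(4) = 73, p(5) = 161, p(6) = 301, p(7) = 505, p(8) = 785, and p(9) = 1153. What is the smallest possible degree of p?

3

Forward differences of the values at x = 2, 3, 4, 5, 6, 7, 8, 9:
  p  : 5  25  73  161  301  505  785  1153
  Δ  : 20  48  88  140  204  280  368
  Δ^2: 28  40  52  64  76  88
  Δ^3: 12  12  12  12  12
  Δ^4: 0  0  0  0
  Δ^5: 0  0  0
  Δ^6: 0  0
  Δ^7: 0
The third differences are constant (12) and nonzero, while all higher differences vanish, so the minimal degree is 3.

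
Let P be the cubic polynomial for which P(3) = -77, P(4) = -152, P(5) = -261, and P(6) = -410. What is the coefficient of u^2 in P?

Write P(u) = au^3 + bu^2 + cu + d. Substituting each data point gives a linear system:
  27a + 9b + 3c + d = -77
  64a + 16b + 4c + d = -152
  125a + 25b + 5c + d = -261
  216a + 36b + 6c + d = -410
Solving the system yields a = -1, b = -5, c = -3, d = 4.
So P(u) = -u^3 - 5u^2 - 3u + 4.
The coefficient of u^2 is -5.

-5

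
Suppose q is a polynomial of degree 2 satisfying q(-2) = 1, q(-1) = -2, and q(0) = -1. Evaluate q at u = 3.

Forward differences of the values at u = -2, -1, 0:
  q  : 1  -2  -1
  Δ  : -3  1
  Δ^2: 4
The second differences are constant, confirming degree 2.
Interpolating (Newton forward form) and evaluating at u = 3 gives q(3) = 26.

26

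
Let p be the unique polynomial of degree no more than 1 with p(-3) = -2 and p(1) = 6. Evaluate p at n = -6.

Write p(n) = an + b. Substituting each data point gives a linear system:
  -3a + b = -2
  a + b = 6
Solving the system yields a = 2, b = 4.
So p(n) = 2n + 4.
Then p(-6) = -8.

-8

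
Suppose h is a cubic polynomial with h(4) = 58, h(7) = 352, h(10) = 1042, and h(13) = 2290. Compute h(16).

Using the Lagrange interpolation formula with nodes 4, 7, 10, 13:
  L_0(t) = (t - 7)(t - 10)(t - 13) / -162
  L_1(t) = (t - 4)(t - 10)(t - 13) / 54
  L_2(t) = (t - 4)(t - 7)(t - 13) / -54
  L_3(t) = (t - 4)(t - 7)(t - 10) / 162
Then h(t) = 58·L_0(t) + 352·L_1(t) + 1042·L_2(t) + 2290·L_3(t).
Expanding and collecting terms gives h(t) = t³ + t² - 6t + 2.
Evaluating at t = 16: h(16) = 4258.

4258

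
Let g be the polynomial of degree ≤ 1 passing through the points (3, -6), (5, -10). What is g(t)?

g(t) = -2t

Using the Lagrange interpolation formula with nodes 3, 5:
  L_0(t) = (t - 5) / -2
  L_1(t) = (t - 3) / 2
Then g(t) = -6·L_0(t) - 10·L_1(t).
Expanding and collecting terms gives g(t) = -2t.
Check: g(3) = -6. ✓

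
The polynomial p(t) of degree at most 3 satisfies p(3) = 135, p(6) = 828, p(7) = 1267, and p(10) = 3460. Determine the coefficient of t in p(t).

Write p(t) = at^3 + bt^2 + ct + d. Substituting each data point gives a linear system:
  27a + 9b + 3c + d = 135
  216a + 36b + 6c + d = 828
  343a + 49b + 7c + d = 1267
  1000a + 100b + 10c + d = 3460
Solving the system yields a = 3, b = 4, c = 6, d = 0.
So p(t) = 3t^3 + 4t^2 + 6t.
The coefficient of t is 6.

6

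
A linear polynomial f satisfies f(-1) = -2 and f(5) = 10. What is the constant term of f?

Write f(u) = au + b. Substituting each data point gives a linear system:
  -a + b = -2
  5a + b = 10
Solving the system yields a = 2, b = 0.
So f(u) = 2u.
The constant term is 0.

0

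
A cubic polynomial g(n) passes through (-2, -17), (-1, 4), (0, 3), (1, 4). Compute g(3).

108

Using the Lagrange interpolation formula with nodes -2, -1, 0, 1:
  L_0(n) = (n + 1)n(n - 1) / -6
  L_1(n) = (n + 2)n(n - 1) / 2
  L_2(n) = (n + 2)(n + 1)(n - 1) / -2
  L_3(n) = (n + 2)(n + 1)n / 6
Then g(n) = -17·L_0(n) + 4·L_1(n) + 3·L_2(n) + 4·L_3(n).
Expanding and collecting terms gives g(n) = 4n³ + n² - 4n + 3.
Evaluating at n = 3: g(3) = 108.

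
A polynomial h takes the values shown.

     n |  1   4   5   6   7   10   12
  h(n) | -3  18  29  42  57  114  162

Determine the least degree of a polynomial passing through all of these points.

2

Divided differences on the nodes 1, 4, 5, 6, 7, 10, 12:
  order 0: -3  18  29  42  57  114  162
  order 1: 7  11  13  15  19  24
  order 2: 1  1  1  1  1
  order 3: 0  0  0  0
  order 4: 0  0  0
  order 5: 0  0
  order 6: 0
The order-2 divided differences are all 1 (nonzero) and every higher order vanishes, so the data lies on a polynomial of degree exactly 2.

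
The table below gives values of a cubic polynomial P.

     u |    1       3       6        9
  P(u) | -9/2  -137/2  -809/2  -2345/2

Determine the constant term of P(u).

-5/2

Write P(u) = au^3 + bu^2 + cu + d. Substituting each data point gives a linear system:
  a + b + c + d = -9/2
  27a + 9b + 3c + d = -137/2
  216a + 36b + 6c + d = -809/2
  729a + 81b + 9c + d = -2345/2
Solving the system yields a = -1, b = -6, c = 5, d = -5/2.
So P(u) = -u^3 - 6u^2 + 5u - 5/2.
The constant term is -5/2.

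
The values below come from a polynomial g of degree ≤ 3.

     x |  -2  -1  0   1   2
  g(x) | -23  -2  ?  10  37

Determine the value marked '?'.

3

On equispaced nodes a degree-3 polynomial has vanishing fourth forward difference, so
  g(-2) - 4·g(-1) + 6·g(0) - 4·g(1) + g(2) = 0.
Substituting the known values and solving for g(0):
  6·g(0) = 18
  g(0) = 3.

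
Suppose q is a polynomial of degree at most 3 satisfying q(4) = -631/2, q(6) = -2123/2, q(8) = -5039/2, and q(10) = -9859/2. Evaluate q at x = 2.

Forward differences of the values at x = 4, 6, 8, 10:
  q  : -631/2  -2123/2  -5039/2  -9859/2
  Δ  : -746  -1458  -2410
  Δ^2: -712  -952
  Δ^3: -240
The third differences are constant, confirming degree 3.
Interpolating (Newton forward form) and evaluating at x = 2 gives q(2) = -83/2.

-83/2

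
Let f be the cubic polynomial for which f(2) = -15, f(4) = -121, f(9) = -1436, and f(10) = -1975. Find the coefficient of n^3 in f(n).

-2

Write f(n) = an^3 + bn^2 + cn + d. Substituting each data point gives a linear system:
  8a + 4b + 2c + d = -15
  64a + 16b + 4c + d = -121
  729a + 81b + 9c + d = -1436
  1000a + 100b + 10c + d = -1975
Solving the system yields a = -2, b = 0, c = 3, d = -5.
So f(n) = -2n^3 + 3n - 5.
The leading coefficient is -2.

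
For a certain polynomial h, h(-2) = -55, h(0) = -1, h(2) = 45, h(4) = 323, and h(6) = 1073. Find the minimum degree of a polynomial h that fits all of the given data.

Forward differences of the values at s = -2, 0, 2, 4, 6:
  h  : -55  -1  45  323  1073
  Δ  : 54  46  278  750
  Δ^2: -8  232  472
  Δ^3: 240  240
  Δ^4: 0
The third differences are constant (240) and nonzero, while all higher differences vanish, so the minimal degree is 3.

3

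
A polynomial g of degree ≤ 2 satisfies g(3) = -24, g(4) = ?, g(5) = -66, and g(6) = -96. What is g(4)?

-42

On equispaced nodes a degree-2 polynomial has vanishing third forward difference, so
  - g(3) + 3·g(4) - 3·g(5) + g(6) = 0.
Substituting the known values and solving for g(4):
  3·g(4) = -126
  g(4) = -42.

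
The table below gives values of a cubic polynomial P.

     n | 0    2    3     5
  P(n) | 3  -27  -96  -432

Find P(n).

P(n) = -3n^3 - 3n^2 + 3n + 3

Using the Lagrange interpolation formula with nodes 0, 2, 3, 5:
  L_0(n) = (n - 2)(n - 3)(n - 5) / -30
  L_1(n) = n(n - 3)(n - 5) / 6
  L_2(n) = n(n - 2)(n - 5) / -6
  L_3(n) = n(n - 2)(n - 3) / 30
Then P(n) = 3·L_0(n) - 27·L_1(n) - 96·L_2(n) - 432·L_3(n).
Expanding and collecting terms gives P(n) = -3n³ - 3n² + 3n + 3.
Check: P(0) = 3. ✓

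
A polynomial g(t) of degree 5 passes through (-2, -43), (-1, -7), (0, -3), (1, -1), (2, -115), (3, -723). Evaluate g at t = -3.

-165

Forward differences of the values at t = -2, -1, 0, 1, 2, 3:
  g  : -43  -7  -3  -1  -115  -723
  Δ  : 36  4  2  -114  -608
  Δ^2: -32  -2  -116  -494
  Δ^3: 30  -114  -378
  Δ^4: -144  -264
  Δ^5: -120
The fifth differences are constant, confirming degree 5.
Interpolating (Newton forward form) and evaluating at t = -3 gives g(-3) = -165.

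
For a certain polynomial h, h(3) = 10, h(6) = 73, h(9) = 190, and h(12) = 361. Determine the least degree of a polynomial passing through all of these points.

2

Forward differences of the values at t = 3, 6, 9, 12:
  h  : 10  73  190  361
  Δ  : 63  117  171
  Δ^2: 54  54
  Δ^3: 0
The second differences are constant (54) and nonzero, while all higher differences vanish, so the minimal degree is 2.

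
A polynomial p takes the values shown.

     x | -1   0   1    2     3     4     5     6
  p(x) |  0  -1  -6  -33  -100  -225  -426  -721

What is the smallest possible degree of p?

Forward differences of the values at x = -1, 0, 1, 2, 3, 4, 5, 6:
  p  : 0  -1  -6  -33  -100  -225  -426  -721
  Δ  : -1  -5  -27  -67  -125  -201  -295
  Δ^2: -4  -22  -40  -58  -76  -94
  Δ^3: -18  -18  -18  -18  -18
  Δ^4: 0  0  0  0
  Δ^5: 0  0  0
  Δ^6: 0  0
  Δ^7: 0
The third differences are constant (-18) and nonzero, while all higher differences vanish, so the minimal degree is 3.

3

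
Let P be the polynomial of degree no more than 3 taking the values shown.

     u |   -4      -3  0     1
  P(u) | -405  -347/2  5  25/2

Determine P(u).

Write P(u) = au^3 + bu^2 + cu + d. Substituting each data point gives a linear system:
  -64a + 16b - 4c + d = -405
  -27a + 9b - 3c + d = -347/2
  d = 5
  a + b + c + d = 25/2
Solving the system yields a = 6, b = -1, c = 5/2, d = 5.
So P(u) = 6u^3 - u^2 + (5/2)u + 5.
Check: P(-3) = -347/2. ✓

P(u) = 6u^3 - u^2 + (5/2)u + 5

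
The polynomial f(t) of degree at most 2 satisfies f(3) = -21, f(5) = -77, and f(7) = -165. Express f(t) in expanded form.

Write f(t) = at^2 + bt + c. Substituting each data point gives a linear system:
  9a + 3b + c = -21
  25a + 5b + c = -77
  49a + 7b + c = -165
Solving the system yields a = -4, b = 4, c = 3.
So f(t) = -4t^2 + 4t + 3.
Check: f(7) = -165. ✓

f(t) = -4t^2 + 4t + 3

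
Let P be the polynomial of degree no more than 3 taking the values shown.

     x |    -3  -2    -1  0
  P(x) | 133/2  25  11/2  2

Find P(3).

55/2

Write P(x) = ax^3 + bx^2 + cx + d. Substituting each data point gives a linear system:
  -27a + 9b - 3c + d = 133/2
  -8a + 4b - 2c + d = 25
  -a + b - c + d = 11/2
  d = 2
Solving the system yields a = -1, b = 5, c = 5/2, d = 2.
So P(x) = -x³ + 5x² + (5/2)x + 2.
Then P(3) = 55/2.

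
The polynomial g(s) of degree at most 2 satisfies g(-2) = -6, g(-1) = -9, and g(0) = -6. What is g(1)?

3

Using the Lagrange interpolation formula with nodes -2, -1, 0:
  L_0(s) = (s + 1)s / 2
  L_1(s) = (s + 2)s / -1
  L_2(s) = (s + 2)(s + 1) / 2
Then g(s) = -6·L_0(s) - 9·L_1(s) - 6·L_2(s).
Expanding and collecting terms gives g(s) = 3s^2 + 6s - 6.
Evaluating at s = 1: g(1) = 3.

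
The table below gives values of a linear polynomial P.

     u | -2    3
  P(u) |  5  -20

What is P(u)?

P(u) = -5u - 5

Using the Lagrange interpolation formula with nodes -2, 3:
  L_0(u) = (u - 3) / -5
  L_1(u) = (u + 2) / 5
Then P(u) = 5·L_0(u) - 20·L_1(u).
Expanding and collecting terms gives P(u) = -5u - 5.
Check: P(-2) = 5. ✓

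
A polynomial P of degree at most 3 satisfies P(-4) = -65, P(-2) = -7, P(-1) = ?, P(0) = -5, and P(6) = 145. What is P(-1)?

The 4 known points determine the degree-3 polynomial uniquely.
Write P(s) = as^3 + bs^2 + cs + d. Substituting each data point gives a linear system:
  -64a + 16b - 4c + d = -65
  -8a + 4b - 2c + d = -7
  d = -5
  216a + 36b + 6c + d = 145
Solving the system yields a = 1, b = -1, c = -5, d = -5.
So P(s) = s^3 - s^2 - 5s - 5.
Then P(-1) = -2.

-2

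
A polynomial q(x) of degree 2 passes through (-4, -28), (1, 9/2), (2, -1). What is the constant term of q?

6

Write q(x) = ax^2 + bx + c. Substituting each data point gives a linear system:
  16a - 4b + c = -28
  a + b + c = 9/2
  4a + 2b + c = -1
Solving the system yields a = -2, b = 1/2, c = 6.
So q(x) = -2x^2 + (1/2)x + 6.
The constant term is 6.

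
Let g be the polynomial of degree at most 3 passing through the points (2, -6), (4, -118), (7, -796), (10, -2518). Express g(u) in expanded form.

g(u) = -3u^3 + 5u^2 - 2u + 2

Write g(u) = au^3 + bu^2 + cu + d. Substituting each data point gives a linear system:
  8a + 4b + 2c + d = -6
  64a + 16b + 4c + d = -118
  343a + 49b + 7c + d = -796
  1000a + 100b + 10c + d = -2518
Solving the system yields a = -3, b = 5, c = -2, d = 2.
So g(u) = -3u^3 + 5u^2 - 2u + 2.
Check: g(10) = -2518. ✓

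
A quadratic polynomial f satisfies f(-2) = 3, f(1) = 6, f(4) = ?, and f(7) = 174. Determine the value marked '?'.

The 3 known points determine the degree-2 polynomial uniquely.
Write f(x) = ax^2 + bx + c. Substituting each data point gives a linear system:
  4a - 2b + c = 3
  a + b + c = 6
  49a + 7b + c = 174
Solving the system yields a = 3, b = 4, c = -1.
So f(x) = 3x^2 + 4x - 1.
Then f(4) = 63.

63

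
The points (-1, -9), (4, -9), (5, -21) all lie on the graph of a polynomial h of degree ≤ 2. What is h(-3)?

Using the Lagrange interpolation formula with nodes -1, 4, 5:
  L_0(u) = (u - 4)(u - 5) / 30
  L_1(u) = (u + 1)(u - 5) / -5
  L_2(u) = (u + 1)(u - 4) / 6
Then h(u) = -9·L_0(u) - 9·L_1(u) - 21·L_2(u).
Expanding and collecting terms gives h(u) = -2u^2 + 6u - 1.
Evaluating at u = -3: h(-3) = -37.

-37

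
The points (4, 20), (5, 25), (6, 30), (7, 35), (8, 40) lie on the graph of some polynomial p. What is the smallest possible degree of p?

1

Forward differences of the values at s = 4, 5, 6, 7, 8:
  p  : 20  25  30  35  40
  Δ  : 5  5  5  5
  Δ^2: 0  0  0
  Δ^3: 0  0
  Δ^4: 0
The first differences are constant (5) and nonzero, while all higher differences vanish, so the minimal degree is 1.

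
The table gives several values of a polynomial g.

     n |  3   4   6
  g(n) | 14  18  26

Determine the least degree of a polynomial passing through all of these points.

1

Divided differences on the nodes 3, 4, 6:
  order 0: 14  18  26
  order 1: 4  4
  order 2: 0
The order-1 divided differences are all 4 (nonzero) and every higher order vanishes, so the data lies on a polynomial of degree exactly 1.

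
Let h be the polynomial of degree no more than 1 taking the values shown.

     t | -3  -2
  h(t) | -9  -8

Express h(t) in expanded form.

h(t) = t - 6

Write h(t) = at + b. Substituting each data point gives a linear system:
  -3a + b = -9
  -2a + b = -8
Solving the system yields a = 1, b = -6.
So h(t) = t - 6.
Check: h(-3) = -9. ✓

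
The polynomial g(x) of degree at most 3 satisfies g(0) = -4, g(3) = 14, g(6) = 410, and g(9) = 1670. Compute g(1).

Forward differences of the values at x = 0, 3, 6, 9:
  g  : -4  14  410  1670
  Δ  : 18  396  1260
  Δ^2: 378  864
  Δ^3: 486
The third differences are constant, confirming degree 3.
Interpolating (Newton forward form) and evaluating at x = 1 gives g(1) = -10.

-10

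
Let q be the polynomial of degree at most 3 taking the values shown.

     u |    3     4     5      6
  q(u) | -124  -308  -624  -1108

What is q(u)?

Using the Lagrange interpolation formula with nodes 3, 4, 5, 6:
  L_0(u) = (u - 4)(u - 5)(u - 6) / -6
  L_1(u) = (u - 3)(u - 5)(u - 6) / 2
  L_2(u) = (u - 3)(u - 4)(u - 6) / -2
  L_3(u) = (u - 3)(u - 4)(u - 5) / 6
Then q(u) = -124·L_0(u) - 308·L_1(u) - 624·L_2(u) - 1108·L_3(u).
Expanding and collecting terms gives q(u) = -6u^3 + 6u^2 - 4u - 4.
Check: q(5) = -624. ✓

q(u) = -6u^3 + 6u^2 - 4u - 4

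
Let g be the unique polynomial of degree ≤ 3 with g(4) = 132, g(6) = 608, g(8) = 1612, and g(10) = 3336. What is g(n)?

Write g(n) = an^3 + bn^2 + cn + d. Substituting each data point gives a linear system:
  64a + 16b + 4c + d = 132
  216a + 36b + 6c + d = 608
  512a + 64b + 8c + d = 1612
  1000a + 100b + 10c + d = 3336
Solving the system yields a = 4, b = -6, c = -6, d = -4.
So g(n) = 4n^3 - 6n^2 - 6n - 4.
Check: g(4) = 132. ✓

g(n) = 4n^3 - 6n^2 - 6n - 4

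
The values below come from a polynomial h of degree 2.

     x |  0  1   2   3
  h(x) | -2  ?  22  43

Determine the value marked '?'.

The 3 known points determine the degree-2 polynomial uniquely.
Write h(x) = ax^2 + bx + c. Substituting each data point gives a linear system:
  c = -2
  4a + 2b + c = 22
  9a + 3b + c = 43
Solving the system yields a = 3, b = 6, c = -2.
So h(x) = 3x² + 6x - 2.
Then h(1) = 7.

7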